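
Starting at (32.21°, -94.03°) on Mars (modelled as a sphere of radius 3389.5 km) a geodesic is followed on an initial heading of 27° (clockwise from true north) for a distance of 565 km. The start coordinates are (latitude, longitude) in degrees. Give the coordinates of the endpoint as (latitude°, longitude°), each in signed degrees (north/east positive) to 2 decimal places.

40.60°, -88.34°

Angular distance δ = d/R = 565/3389.5 = 0.16669 rad; initial bearing θ = 0.4712 rad.
sin φ₂ = sin φ₁ cos δ + cos φ₁ sin δ cos θ = (0.5330)(0.9861) + (0.8461)(0.1659)(0.8910) = 0.6507, so φ₂ = 40.60°.
Δλ = atan2(sin θ sin δ cos φ₁, cos δ − sin φ₁ sin φ₂) = atan2(0.0637, 0.6393) = 5.693°.
λ₂ = -94.030° + 5.693° = -88.34°.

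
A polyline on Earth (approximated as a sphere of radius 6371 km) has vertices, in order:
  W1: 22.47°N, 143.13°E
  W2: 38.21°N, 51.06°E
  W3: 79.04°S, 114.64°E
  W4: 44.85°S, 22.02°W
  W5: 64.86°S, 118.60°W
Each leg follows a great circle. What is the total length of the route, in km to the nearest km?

34135 km

Leg W1→W2: central angle 1.3590 rad, distance 8658.4 km.
Leg W2→W3: central angle 2.1422 rad, distance 13647.8 km.
Leg W3→W4: central angle 0.9343 rad, distance 5952.6 km.
Leg W4→W5: central angle 0.9224 rad, distance 5876.4 km.
Total: 8658.4 + 13647.8 + 5952.6 + 5876.4 ≈ 34135 km.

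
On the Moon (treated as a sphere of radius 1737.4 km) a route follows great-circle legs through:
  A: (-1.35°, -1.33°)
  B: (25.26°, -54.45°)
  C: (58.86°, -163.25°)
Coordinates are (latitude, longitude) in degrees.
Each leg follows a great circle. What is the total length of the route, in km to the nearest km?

Leg A→B: central angle 1.0092 rad, distance 1753.4 km.
Leg B→C: central angle 1.3546 rad, distance 2353.5 km.
Total: 1753.4 + 2353.5 ≈ 4107 km.

4107 km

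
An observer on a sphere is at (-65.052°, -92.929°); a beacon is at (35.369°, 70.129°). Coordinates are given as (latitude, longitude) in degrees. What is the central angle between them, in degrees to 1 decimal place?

148.6°

With latitudes φ₁ = -65.052°, φ₂ = 35.369° and longitude difference Δλ = 163.058°:
Haversine: a = sin²(Δφ/2) + cos φ₁ cos φ₂ sin²(Δλ/2) = 0.5904 + (0.4218)(0.8154)(0.9783) = 0.92693.
Central angle c = 2·arcsin(√a) = 2.59414 rad.
So the angular separation is 148.6°.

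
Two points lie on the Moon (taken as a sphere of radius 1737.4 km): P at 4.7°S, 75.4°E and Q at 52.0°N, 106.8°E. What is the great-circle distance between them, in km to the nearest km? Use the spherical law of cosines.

With latitudes φ₁ = -4.700°, φ₂ = 52.000° and longitude difference Δλ = 31.400°:
cos c = sin φ₁ sin φ₂ + cos φ₁ cos φ₂ cos Δλ = (-0.0819)(0.7880) + (0.9966)(0.6157)(0.8536) = 0.45916,
so c = arccos(0.45916) = 1.09374 rad.
Distance = R·c = 1737.4 × 1.0937 ≈ 1900 km.

1900 km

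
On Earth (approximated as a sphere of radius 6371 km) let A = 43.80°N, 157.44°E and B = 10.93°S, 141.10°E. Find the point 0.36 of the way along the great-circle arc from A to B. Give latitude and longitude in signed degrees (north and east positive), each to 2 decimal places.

24.27°, 150.18°

Central angle δ = 0.9899 rad. Interpolating on the sphere with fraction f = 0.36:
P = [sin((1−f)δ)·A + sin(fδ)·B] / sin δ = 0.7082·A + 0.4173·B in Cartesian coordinates,
giving P = (-0.7909, 0.4534, 0.4110), i.e. latitude 24.27°, longitude 150.18°.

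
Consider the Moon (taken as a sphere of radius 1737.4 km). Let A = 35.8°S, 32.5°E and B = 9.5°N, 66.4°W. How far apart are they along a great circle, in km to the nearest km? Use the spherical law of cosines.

Let φ₁ = -0.6248 rad, φ₂ = 0.1658 rad, and Δλ = -1.7261 rad.
cos c = sin φ₁ sin φ₂ + cos φ₁ cos φ₂ cos Δλ = (-0.5850)(0.1650) + (0.8111)(0.9863)(-0.1547) = -0.22030,
so c = arccos(-0.22030) = 1.79292 rad.
Distance = R·c = 1737.4 × 1.7929 ≈ 3115 km.

3115 km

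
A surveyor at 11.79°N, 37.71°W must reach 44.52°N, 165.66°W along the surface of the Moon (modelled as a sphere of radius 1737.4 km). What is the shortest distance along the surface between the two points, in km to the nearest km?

3233 km

With latitudes φ₁ = 11.790°, φ₂ = 44.520° and longitude difference Δλ = -127.950°:
Haversine: a = sin²(Δφ/2) + cos φ₁ cos φ₂ sin²(Δλ/2) = 0.0794 + (0.9789)(0.7130)(0.8075) = 0.64298.
Central angle c = 2·arcsin(√a) = 1.86081 rad.
Distance = R·c = 1737.4 × 1.8608 ≈ 3233 km.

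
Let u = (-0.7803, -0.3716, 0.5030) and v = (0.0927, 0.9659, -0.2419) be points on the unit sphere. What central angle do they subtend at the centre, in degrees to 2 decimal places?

u·v = -0.5529; |u| = 1.0000, |v| = 1.0000.
cos θ = (u·v)/(|u||v|) = -0.5529, so θ = 123.57°.

123.57°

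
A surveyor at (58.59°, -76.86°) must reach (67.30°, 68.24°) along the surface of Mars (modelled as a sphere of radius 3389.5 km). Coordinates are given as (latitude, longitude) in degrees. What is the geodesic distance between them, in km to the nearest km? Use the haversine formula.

Let φ₁ = 1.0226 rad, φ₂ = 1.1746 rad, and Δλ = 2.5325 rad.
Haversine: a = sin²(Δφ/2) + cos φ₁ cos φ₂ sin²(Δλ/2) = 0.0058 + (0.5212)(0.3859)(0.9101) = 0.18880.
Central angle c = 2·arcsin(√a) = 0.89899 rad.
Distance = R·c = 3389.5 × 0.8990 ≈ 3047 km.

3047 km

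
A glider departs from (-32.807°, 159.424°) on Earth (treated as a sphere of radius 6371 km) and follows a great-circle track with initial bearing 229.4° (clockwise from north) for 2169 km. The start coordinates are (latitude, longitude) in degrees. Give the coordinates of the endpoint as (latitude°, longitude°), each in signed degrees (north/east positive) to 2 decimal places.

-43.90°, 138.82°

Angular distance δ = d/R = 2169/6371 = 0.34045 rad; initial bearing θ = 4.0038 rad.
sin φ₂ = sin φ₁ cos δ + cos φ₁ sin δ cos θ = (-0.5418)(0.9426) + (0.8405)(0.3339)(-0.6508) = -0.6934, so φ₂ = -43.90°.
Δλ = atan2(sin θ sin δ cos φ₁, cos δ − sin φ₁ sin φ₂) = atan2(-0.2131, 0.5669) = -20.599°.
λ₂ = 159.424° − 20.599° = 138.82°.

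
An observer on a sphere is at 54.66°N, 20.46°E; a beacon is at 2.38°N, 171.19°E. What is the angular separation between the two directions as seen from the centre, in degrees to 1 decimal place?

With latitudes φ₁ = 54.660°, φ₂ = 2.380° and longitude difference Δλ = 150.730°:
cos c = sin φ₁ sin φ₂ + cos φ₁ cos φ₂ cos Δλ = (0.8157)(0.0415) + (0.5784)(0.9991)(-0.8723) = -0.47027,
so c = arccos(-0.47027) = 2.06039 rad.
So the angular separation is 118.1°.

118.1°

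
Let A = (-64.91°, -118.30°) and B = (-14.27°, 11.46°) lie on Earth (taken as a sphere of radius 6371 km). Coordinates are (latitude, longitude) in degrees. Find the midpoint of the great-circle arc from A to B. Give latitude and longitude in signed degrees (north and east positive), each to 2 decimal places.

-56.23°, -13.57°

Central angle δ = 1.6104 rad. Interpolating on the sphere with fraction f = 0.5:
P = [sin((1−f)δ)·A + sin(fδ)·B] / sin δ = 0.7215·A + 0.7215·B in Cartesian coordinates,
giving P = (0.5403, -0.1305, -0.8313), i.e. latitude -56.23°, longitude -13.57°.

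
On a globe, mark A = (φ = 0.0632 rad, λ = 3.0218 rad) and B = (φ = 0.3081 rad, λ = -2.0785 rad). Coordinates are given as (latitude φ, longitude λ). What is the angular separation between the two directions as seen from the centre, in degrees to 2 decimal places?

67.74°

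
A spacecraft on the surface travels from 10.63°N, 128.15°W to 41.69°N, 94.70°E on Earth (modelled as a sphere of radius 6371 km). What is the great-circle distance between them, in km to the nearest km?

12737 km

With latitudes φ₁ = 10.630°, φ₂ = 41.690° and longitude difference Δλ = -137.150°:
Haversine: a = sin²(Δφ/2) + cos φ₁ cos φ₂ sin²(Δλ/2) = 0.0717 + (0.9828)(0.7468)(0.8666) = 0.70769.
Central angle c = 2·arcsin(√a) = 1.99917 rad.
Distance = R·c = 6371 × 1.9992 ≈ 12737 km.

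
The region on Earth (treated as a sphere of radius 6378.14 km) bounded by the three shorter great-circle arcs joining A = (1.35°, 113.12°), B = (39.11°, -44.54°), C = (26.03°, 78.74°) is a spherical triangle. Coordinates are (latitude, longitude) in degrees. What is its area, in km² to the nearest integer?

17354726 km²

Side lengths (central angles): a = 1.6768, b = 0.7201, c = 2.3499 rad; semiperimeter s = 2.3734.
By l'Huilier's theorem, tan(E/4) = √[tan(s/2) tan((s−a)/2) tan((s−b)/2) tan((s−c)/2)], giving spherical excess E = 0.4266 rad.
Area = E·R² = 0.4266 × (6378.14)² ≈ 17354726 km².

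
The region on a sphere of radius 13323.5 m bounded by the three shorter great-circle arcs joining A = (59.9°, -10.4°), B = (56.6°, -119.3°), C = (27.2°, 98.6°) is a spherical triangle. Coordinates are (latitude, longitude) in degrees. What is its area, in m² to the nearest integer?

Side lengths (central angles): a = 1.5755, b = 1.3179, c = 0.8856 rad; semiperimeter s = 1.8895.
By l'Huilier's theorem, tan(E/4) = √[tan(s/2) tan((s−a)/2) tan((s−b)/2) tan((s−c)/2)], giving spherical excess E = 0.7429 rad.
Area = E·R² = 0.7429 × (13323.5)² ≈ 131877847 m².

131877847 m²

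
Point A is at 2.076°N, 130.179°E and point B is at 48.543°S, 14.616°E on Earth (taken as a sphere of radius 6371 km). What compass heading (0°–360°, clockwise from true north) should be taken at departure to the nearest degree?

Δλ = -115.563° = -2.0170 rad.
y = sin Δλ · cos φ₂ = (-0.9021)(0.6621) = -0.5972
x = cos φ₁ sin φ₂ − sin φ₁ cos φ₂ cos Δλ = (0.9993)(-0.7495) − (0.0362)(0.6621)(-0.4315) = -0.7386
θ = atan2(y, x) = -141.04°; adding 360° gives 219°.

219°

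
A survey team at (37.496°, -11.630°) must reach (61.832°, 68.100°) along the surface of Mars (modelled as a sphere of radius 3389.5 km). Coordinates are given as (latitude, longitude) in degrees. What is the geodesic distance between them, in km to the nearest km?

Let φ₁ = 0.6544 rad, φ₂ = 1.0792 rad, and Δλ = 1.3916 rad.
Haversine: a = sin²(Δφ/2) + cos φ₁ cos φ₂ sin²(Δλ/2) = 0.0444 + (0.7934)(0.4721)(0.4109) = 0.19831.
Central angle c = 2·arcsin(√a) = 0.92305 rad.
Distance = R·c = 3389.5 × 0.9231 ≈ 3129 km.

3129 km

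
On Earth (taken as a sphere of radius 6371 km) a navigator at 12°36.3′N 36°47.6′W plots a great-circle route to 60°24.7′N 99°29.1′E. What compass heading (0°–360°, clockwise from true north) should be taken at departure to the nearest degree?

20°

Δλ = 136.278° = 2.3785 rad.
y = sin Δλ · cos φ₂ = (0.6912)(0.4938) = 0.3413
x = cos φ₁ sin φ₂ − sin φ₁ cos φ₂ cos Δλ = (0.9759)(0.8696) − (0.2182)(0.4938)(-0.7227) = 0.9265
θ = atan2(y, x) = 20.22°, so the bearing is 20°.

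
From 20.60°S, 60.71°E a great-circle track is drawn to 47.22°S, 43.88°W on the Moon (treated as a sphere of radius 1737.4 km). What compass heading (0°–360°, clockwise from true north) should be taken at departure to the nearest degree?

221°

With φ₁ = -0.3595, φ₂ = -0.8241, Δλ = -1.8254 rad, the forward-azimuth formula gives
θ = atan2( sin Δλ cos φ₂ , cos φ₁ sin φ₂ − sin φ₁ cos φ₂ cos Δλ ) = atan2(-0.6573, -0.7472) = -138.66°.
Adding 360° brings this into [0°, 360°): 221°.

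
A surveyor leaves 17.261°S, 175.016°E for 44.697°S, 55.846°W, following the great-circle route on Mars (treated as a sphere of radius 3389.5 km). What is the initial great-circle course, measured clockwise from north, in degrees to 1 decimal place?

145.6°

Δλ = 129.138° = 2.2539 rad.
y = sin Δλ · cos φ₂ = (0.7756)(0.7108) = 0.5513
x = cos φ₁ sin φ₂ − sin φ₁ cos φ₂ cos Δλ = (0.9550)(-0.7034) − (-0.2967)(0.7108)(-0.6312) = -0.8048
θ = atan2(y, x) = 145.59°, so the bearing is 145.6°.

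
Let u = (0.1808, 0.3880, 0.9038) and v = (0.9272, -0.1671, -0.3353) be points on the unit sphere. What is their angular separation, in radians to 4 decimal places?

u·v = -0.2002; |u| = 1.0000, |v| = 1.0000.
cos θ = (u·v)/(|u||v|) = -0.2002, so θ = 1.7724 rad.

1.7724 rad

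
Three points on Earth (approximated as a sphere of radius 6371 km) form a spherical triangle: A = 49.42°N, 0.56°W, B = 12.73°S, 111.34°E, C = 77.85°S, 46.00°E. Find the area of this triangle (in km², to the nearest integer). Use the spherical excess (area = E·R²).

Side lengths (central angles): a = 1.2650, b = 2.2762, c = 1.9867 rad; semiperimeter s = 2.7639.
By l'Huilier's theorem, tan(E/4) = √[tan(s/2) tan((s−a)/2) tan((s−b)/2) tan((s−c)/2)], giving spherical excess E = 2.4546 rad.
Area = E·R² = 2.4546 × (6371)² ≈ 99631432 km².

99631432 km²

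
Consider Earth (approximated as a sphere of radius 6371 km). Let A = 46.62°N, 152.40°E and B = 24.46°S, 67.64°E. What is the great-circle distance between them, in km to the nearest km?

11577 km

With latitudes φ₁ = 46.620°, φ₂ = -24.460° and longitude difference Δλ = -84.760°:
Haversine: a = sin²(Δφ/2) + cos φ₁ cos φ₂ sin²(Δλ/2) = 0.3379 + (0.6868)(0.9103)(0.4543) = 0.62192.
Central angle c = 2·arcsin(√a) = 1.81713 rad.
Distance = R·c = 6371 × 1.8171 ≈ 11577 km.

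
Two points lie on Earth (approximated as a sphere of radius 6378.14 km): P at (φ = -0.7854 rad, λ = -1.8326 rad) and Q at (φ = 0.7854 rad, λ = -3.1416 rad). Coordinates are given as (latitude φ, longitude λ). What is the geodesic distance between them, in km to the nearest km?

With latitudes φ₁ = -45.000°, φ₂ = 45.000° and longitude difference Δλ = -75.000°:
Haversine: a = sin²(Δφ/2) + cos φ₁ cos φ₂ sin²(Δλ/2) = 0.5000 + (0.7071)(0.7071)(0.3706) = 0.68530.
Central angle c = 2·arcsin(√a) = 1.95045 rad.
Distance = R·c = 6378.14 × 1.9504 ≈ 12440 km.

12440 km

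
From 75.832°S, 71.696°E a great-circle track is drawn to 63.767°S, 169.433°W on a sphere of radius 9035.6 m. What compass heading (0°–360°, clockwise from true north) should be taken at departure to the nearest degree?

138°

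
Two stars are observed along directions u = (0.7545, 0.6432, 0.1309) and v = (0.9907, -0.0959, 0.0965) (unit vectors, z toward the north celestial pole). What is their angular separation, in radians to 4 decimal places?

0.7976 rad

u·v = 0.6984; |u| = 1.0001, |v| = 1.0000.
cos θ = (u·v)/(|u||v|) = 0.6984, so θ = 0.7976 rad.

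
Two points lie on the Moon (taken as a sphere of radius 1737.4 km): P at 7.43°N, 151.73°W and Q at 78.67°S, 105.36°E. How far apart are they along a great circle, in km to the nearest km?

Let φ₁ = 0.1297 rad, φ₂ = -1.3731 rad, and Δλ = -1.7961 rad.
cos c = sin φ₁ sin φ₂ + cos φ₁ cos φ₂ cos Δλ = (0.1293)(-0.9805) + (0.9916)(0.1965)(-0.2234) = -0.17032,
so c = arccos(-0.17032) = 1.74195 rad.
Distance = R·c = 1737.4 × 1.7419 ≈ 3026 km.

3026 km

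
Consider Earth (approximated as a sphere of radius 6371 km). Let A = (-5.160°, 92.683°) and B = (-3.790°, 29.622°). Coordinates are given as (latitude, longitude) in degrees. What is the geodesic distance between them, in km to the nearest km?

In radians: φ₁ = -0.0901, φ₂ = -0.0661, Δλ = -63.061° = -1.1006 rad.
cos c = sin φ₁ sin φ₂ + cos φ₁ cos φ₂ cos Δλ = (-0.0899)(-0.0661) + (0.9959)(0.9978)(0.4530) = 0.45616,
so c = arccos(0.45616) = 1.09712 rad.
Distance = R·c = 6371 × 1.0971 ≈ 6990 km.

6990 km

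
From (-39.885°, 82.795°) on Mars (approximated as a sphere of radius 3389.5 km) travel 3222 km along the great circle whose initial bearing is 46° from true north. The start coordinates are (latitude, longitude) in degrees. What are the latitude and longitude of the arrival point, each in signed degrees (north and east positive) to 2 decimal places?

3.50°, 118.70°

Angular distance δ = d/R = 3222/3389.5 = 0.95058 rad; initial bearing θ = 0.8029 rad.
sin φ₂ = sin φ₁ cos δ + cos φ₁ sin δ cos θ = (-0.6412)(0.5812) + (0.7673)(0.8138)(0.6947) = 0.0611, so φ₂ = 3.50°.
Δλ = atan2(sin θ sin δ cos φ₁, cos δ − sin φ₁ sin φ₂) = atan2(0.4492, 0.6204) = 35.906°.
λ₂ = 82.795° + 35.906° = 118.70°.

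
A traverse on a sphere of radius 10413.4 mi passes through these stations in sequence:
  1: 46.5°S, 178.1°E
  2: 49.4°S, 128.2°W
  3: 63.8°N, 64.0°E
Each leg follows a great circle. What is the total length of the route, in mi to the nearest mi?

Leg 1→2: central angle 0.6164 rad, distance 6419.0 mi.
Leg 2→3: central angle 2.8654 rad, distance 29838.3 mi.
Total: 6419.0 + 29838.3 ≈ 36257 mi.

36257 mi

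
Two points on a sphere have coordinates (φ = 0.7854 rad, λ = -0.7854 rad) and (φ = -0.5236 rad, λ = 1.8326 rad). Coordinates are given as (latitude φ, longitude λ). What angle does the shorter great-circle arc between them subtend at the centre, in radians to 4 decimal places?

2.6549 rad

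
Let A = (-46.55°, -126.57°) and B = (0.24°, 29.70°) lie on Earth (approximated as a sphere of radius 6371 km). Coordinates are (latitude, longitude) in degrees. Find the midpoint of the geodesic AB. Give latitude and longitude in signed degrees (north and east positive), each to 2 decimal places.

-57.36°, -7.07°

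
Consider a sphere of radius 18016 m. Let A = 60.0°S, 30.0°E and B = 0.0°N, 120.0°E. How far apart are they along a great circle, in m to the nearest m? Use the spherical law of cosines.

Let φ₁ = -1.0472 rad, φ₂ = 0.0000 rad, and Δλ = 1.5708 rad.
cos c = sin φ₁ sin φ₂ + cos φ₁ cos φ₂ cos Δλ = (-0.8660)(0.0000) + (0.5000)(1.0000)(0.0000) = 0.00000,
so c = arccos(0.00000) = 1.57080 rad.
Distance = R·c = 18016 × 1.5708 ≈ 28299 m.

28299 m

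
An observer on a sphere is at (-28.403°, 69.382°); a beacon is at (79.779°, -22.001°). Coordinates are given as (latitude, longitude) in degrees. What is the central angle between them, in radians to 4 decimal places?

With latitudes φ₁ = -28.403°, φ₂ = 79.779° and longitude difference Δλ = -91.383°:
cos c = sin φ₁ sin φ₂ + cos φ₁ cos φ₂ cos Δλ = (-0.4757)(0.9841) + (0.8796)(0.1774)(-0.0241) = -0.47189,
so c = arccos(-0.47189) = 2.06223 rad.
So the angular separation is 2.0622 rad.

2.0622 rad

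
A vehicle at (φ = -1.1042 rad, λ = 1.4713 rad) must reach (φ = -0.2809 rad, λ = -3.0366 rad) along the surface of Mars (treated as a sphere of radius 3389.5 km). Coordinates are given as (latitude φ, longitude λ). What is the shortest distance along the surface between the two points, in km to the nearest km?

With latitudes φ₁ = -63.266°, φ₂ = -16.094° and longitude difference Δλ = 101.716°:
Haversine: a = sin²(Δφ/2) + cos φ₁ cos φ₂ sin²(Δλ/2) = 0.1601 + (0.4498)(0.9608)(0.6015) = 0.42009.
Central angle c = 2·arcsin(√a) = 1.41029 rad.
Distance = R·c = 3389.5 × 1.4103 ≈ 4780 km.

4780 km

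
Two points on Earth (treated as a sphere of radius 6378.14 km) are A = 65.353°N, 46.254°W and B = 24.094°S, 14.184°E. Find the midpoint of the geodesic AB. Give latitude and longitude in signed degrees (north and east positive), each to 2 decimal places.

The central angle between A and B is δ = 1.7551 rad.
With f = 0.5, the slerp weights are sin((1−f)δ)/sin δ = 0.7824 and sin(fδ)/sin δ = 0.7824.
Weighted sum of the unit vectors: (0.7824)·(0.2884,-0.3013,0.9089) + (0.7824)·(0.8850,0.2237,-0.4082) = (0.9181, -0.0607, 0.3917).
Converting back: φ = atan2(z, √(x²+y²)) = 23.06°, λ = atan2(y, x) = -3.78°.

23.06°, -3.78°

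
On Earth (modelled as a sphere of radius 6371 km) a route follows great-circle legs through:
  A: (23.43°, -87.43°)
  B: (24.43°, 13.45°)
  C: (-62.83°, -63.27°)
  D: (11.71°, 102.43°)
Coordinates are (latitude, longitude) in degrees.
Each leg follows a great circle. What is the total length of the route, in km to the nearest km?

35948 km

Leg A→B: central angle 1.5640 rad, distance 9964.4 km.
Leg B→C: central angle 1.8467 rad, distance 11765.5 km.
Leg C→D: central angle 2.2317 rad, distance 14218.2 km.
Total: 9964.4 + 11765.5 + 14218.2 ≈ 35948 km.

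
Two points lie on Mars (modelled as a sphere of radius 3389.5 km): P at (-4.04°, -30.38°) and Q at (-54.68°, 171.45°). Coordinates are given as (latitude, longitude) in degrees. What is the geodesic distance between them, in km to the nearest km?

With latitudes φ₁ = -4.040°, φ₂ = -54.680° and longitude difference Δλ = -158.170°:
Haversine: a = sin²(Δφ/2) + cos φ₁ cos φ₂ sin²(Δλ/2) = 0.1829 + (0.9975)(0.5781)(0.9641) = 0.73893.
Central angle c = 2·arcsin(√a) = 2.06902 rad.
Distance = R·c = 3389.5 × 2.0690 ≈ 7013 km.

7013 km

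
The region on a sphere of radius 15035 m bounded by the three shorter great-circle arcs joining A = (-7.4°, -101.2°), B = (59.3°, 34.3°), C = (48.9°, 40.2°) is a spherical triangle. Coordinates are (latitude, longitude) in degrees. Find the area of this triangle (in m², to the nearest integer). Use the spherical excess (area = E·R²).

43275130 m²

Side lengths (central angles): a = 0.1911, b = 2.2225, c = 2.0622 rad; semiperimeter s = 2.2379.
By l'Huilier's theorem, tan(E/4) = √[tan(s/2) tan((s−a)/2) tan((s−b)/2) tan((s−c)/2)], giving spherical excess E = 0.1914 rad.
Area = E·R² = 0.1914 × (15035)² ≈ 43275130 m².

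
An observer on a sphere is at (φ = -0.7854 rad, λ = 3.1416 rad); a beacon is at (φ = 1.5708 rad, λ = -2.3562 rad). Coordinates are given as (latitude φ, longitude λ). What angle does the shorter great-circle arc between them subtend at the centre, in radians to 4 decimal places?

Let φ₁ = -0.7854 rad, φ₂ = 1.5708 rad, and Δλ = 0.7854 rad.
cos c = sin φ₁ sin φ₂ + cos φ₁ cos φ₂ cos Δλ = (-0.7071)(1.0000) + (0.7071)(-0.0000)(0.7071) = -0.70711,
so c = arccos(-0.70711) = 2.35620 rad.
So the angular separation is 2.3562 rad.

2.3562 rad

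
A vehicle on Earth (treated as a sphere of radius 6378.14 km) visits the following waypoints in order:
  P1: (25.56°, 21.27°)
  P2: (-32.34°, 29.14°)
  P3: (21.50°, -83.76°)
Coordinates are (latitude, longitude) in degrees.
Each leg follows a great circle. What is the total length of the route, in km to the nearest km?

19872 km

Leg P1→P2: central angle 1.0190 rad, distance 6499.3 km.
Leg P2→P3: central angle 2.0966 rad, distance 13372.7 km.
Total: 6499.3 + 13372.7 ≈ 19872 km.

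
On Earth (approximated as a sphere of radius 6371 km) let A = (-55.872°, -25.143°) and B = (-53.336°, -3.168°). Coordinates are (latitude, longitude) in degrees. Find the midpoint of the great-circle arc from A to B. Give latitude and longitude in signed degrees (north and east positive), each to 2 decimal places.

Central angle δ = 0.2255 rad. Interpolating on the sphere with fraction f = 0.5:
P = [sin((1−f)δ)·A + sin(fδ)·B] / sin δ = 0.5032·A + 0.5032·B in Cartesian coordinates,
giving P = (0.5556, -0.1366, -0.8202), i.e. latitude -55.10°, longitude -13.81°.

-55.10°, -13.81°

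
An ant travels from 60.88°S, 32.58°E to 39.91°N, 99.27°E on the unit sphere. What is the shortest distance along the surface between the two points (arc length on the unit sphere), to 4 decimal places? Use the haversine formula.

1.9963

With latitudes φ₁ = -60.880°, φ₂ = 39.910° and longitude difference Δλ = 66.690°:
Haversine: a = sin²(Δφ/2) + cos φ₁ cos φ₂ sin²(Δλ/2) = 0.5936 + (0.4866)(0.7671)(0.3021) = 0.70639.
Central angle c = 2·arcsin(√a) = 1.99630 rad.
On the unit sphere the arc length equals the central angle: 1.9963.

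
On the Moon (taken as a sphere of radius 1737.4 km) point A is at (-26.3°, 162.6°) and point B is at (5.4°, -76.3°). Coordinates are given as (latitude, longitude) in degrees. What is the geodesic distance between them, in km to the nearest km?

3644 km

Let φ₁ = -0.4590 rad, φ₂ = 0.0942 rad, and Δλ = 2.1136 rad.
cos c = sin φ₁ sin φ₂ + cos φ₁ cos φ₂ cos Δλ = (-0.4431)(0.0941) + (0.8965)(0.9956)(-0.5165) = -0.50271,
so c = arccos(-0.50271) = 2.09752 rad.
Distance = R·c = 1737.4 × 2.0975 ≈ 3644 km.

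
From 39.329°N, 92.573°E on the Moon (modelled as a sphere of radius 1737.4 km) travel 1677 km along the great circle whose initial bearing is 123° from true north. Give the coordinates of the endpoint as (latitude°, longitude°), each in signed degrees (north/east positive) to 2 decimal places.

Angular distance δ = d/R = 1677/1737.4 = 0.96524 rad; initial bearing θ = 2.1468 rad.
sin φ₂ = sin φ₁ cos δ + cos φ₁ sin δ cos θ = (0.6338)(0.5692) + (0.7735)(0.8222)(-0.5446) = 0.0144, so φ₂ = 0.82°.
Δλ = atan2(sin θ sin δ cos φ₁, cos δ − sin φ₁ sin φ₂) = atan2(0.5334, 0.5601) = 43.599°.
λ₂ = 92.573° + 43.599° = 136.17°.

0.82°, 136.17°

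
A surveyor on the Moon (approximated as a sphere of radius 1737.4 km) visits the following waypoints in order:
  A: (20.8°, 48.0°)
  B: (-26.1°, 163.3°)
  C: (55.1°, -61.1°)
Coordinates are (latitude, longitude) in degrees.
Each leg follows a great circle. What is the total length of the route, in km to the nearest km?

Leg A→B: central angle 2.1118 rad, distance 3669.0 km.
Leg B→C: central angle 2.3861 rad, distance 4145.6 km.
Total: 3669.0 + 4145.6 ≈ 7815 km.

7815 km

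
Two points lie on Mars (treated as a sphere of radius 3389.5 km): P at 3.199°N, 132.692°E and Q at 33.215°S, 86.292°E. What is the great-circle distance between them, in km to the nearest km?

3369 km

Let φ₁ = 0.0558 rad, φ₂ = -0.5797 rad, and Δλ = -0.8098 rad.
Haversine: a = sin²(Δφ/2) + cos φ₁ cos φ₂ sin²(Δλ/2) = 0.0976 + (0.9984)(0.8366)(0.1552) = 0.22726.
Central angle c = 2·arcsin(√a) = 0.99383 rad.
Distance = R·c = 3389.5 × 0.9938 ≈ 3369 km.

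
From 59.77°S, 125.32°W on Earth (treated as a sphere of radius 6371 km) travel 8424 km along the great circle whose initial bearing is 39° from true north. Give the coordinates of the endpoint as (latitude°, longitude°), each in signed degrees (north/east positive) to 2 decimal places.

9.60°, -87.10°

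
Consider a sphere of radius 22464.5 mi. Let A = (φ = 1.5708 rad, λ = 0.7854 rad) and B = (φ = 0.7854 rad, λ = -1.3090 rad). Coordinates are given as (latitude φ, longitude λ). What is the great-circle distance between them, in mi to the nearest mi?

With latitudes φ₁ = 90.000°, φ₂ = 45.000° and longitude difference Δλ = -120.000°:
cos c = sin φ₁ sin φ₂ + cos φ₁ cos φ₂ cos Δλ = (1.0000)(0.7071) + (-0.0000)(0.7071)(-0.5000) = 0.70711,
so c = arccos(0.70711) = 0.78539 rad.
Distance = R·c = 22464.5 × 0.7854 ≈ 17643 mi.

17643 mi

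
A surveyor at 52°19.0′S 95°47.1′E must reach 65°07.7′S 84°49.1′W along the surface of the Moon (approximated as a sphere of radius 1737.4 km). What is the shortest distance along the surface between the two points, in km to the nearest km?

1897 km

With latitudes φ₁ = -52.317°, φ₂ = -65.128° and longitude difference Δλ = 179.397°:
Haversine: a = sin²(Δφ/2) + cos φ₁ cos φ₂ sin²(Δλ/2) = 0.0124 + (0.6113)(0.4206)(1.0000) = 0.26954.
Central angle c = 2·arcsin(√a) = 1.09177 rad.
Distance = R·c = 1737.4 × 1.0918 ≈ 1897 km.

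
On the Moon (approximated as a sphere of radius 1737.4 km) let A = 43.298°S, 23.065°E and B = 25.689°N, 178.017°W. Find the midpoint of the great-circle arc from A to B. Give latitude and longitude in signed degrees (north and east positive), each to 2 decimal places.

The central angle between A and B is δ = 2.7123 rad.
With f = 0.5, the slerp weights are sin((1−f)δ)/sin δ = 2.3472 and sin(fδ)/sin δ = 2.3472.
Weighted sum of the unit vectors: (2.3472)·(0.6696,0.2851,-0.6858) + (2.3472)·(-0.9006,-0.0312,0.4335) = (-0.5422, 0.5961, -0.5922).
Converting back: φ = atan2(z, √(x²+y²)) = -36.31°, λ = atan2(y, x) = 132.29°.

-36.31°, 132.29°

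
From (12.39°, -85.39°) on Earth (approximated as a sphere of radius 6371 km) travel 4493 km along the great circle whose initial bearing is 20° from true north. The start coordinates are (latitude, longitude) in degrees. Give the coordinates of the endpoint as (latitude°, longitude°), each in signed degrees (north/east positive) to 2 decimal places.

Angular distance δ = d/R = 4493/6371 = 0.70523 rad; initial bearing θ = 0.3491 rad.
sin φ₂ = sin φ₁ cos δ + cos φ₁ sin δ cos θ = (0.2146)(0.7615) + (0.9767)(0.6482)(0.9397) = 0.7583, so φ₂ = 49.32°.
Δλ = atan2(sin θ sin δ cos φ₁, cos δ − sin φ₁ sin φ₂) = atan2(0.2165, 0.5988) = 19.882°.
λ₂ = -85.390° + 19.882° = -65.51°.

49.32°, -65.51°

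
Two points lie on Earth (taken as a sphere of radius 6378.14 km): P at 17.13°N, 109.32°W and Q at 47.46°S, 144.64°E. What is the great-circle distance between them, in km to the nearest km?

Let φ₁ = 0.2990 rad, φ₂ = -0.8283 rad, and Δλ = -1.8507 rad.
cos c = sin φ₁ sin φ₂ + cos φ₁ cos φ₂ cos Δλ = (0.2945)(-0.7368) + (0.9556)(0.6761)(-0.2763) = -0.39555,
so c = arccos(-0.39555) = 1.97746 rad.
Distance = R·c = 6378.14 × 1.9775 ≈ 12613 km.

12613 km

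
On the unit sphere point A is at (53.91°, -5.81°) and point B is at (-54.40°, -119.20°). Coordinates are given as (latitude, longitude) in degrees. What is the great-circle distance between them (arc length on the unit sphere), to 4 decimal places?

2.4868

In radians: φ₁ = 0.9409, φ₂ = -0.9495, Δλ = -113.390° = -1.9790 rad.
cos c = sin φ₁ sin φ₂ + cos φ₁ cos φ₂ cos Δλ = (0.8081)(-0.8131) + (0.5891)(0.5821)(-0.3970) = -0.79319,
so c = arccos(-0.79319) = 2.48682 rad.
On the unit sphere the arc length equals the central angle: 2.4868.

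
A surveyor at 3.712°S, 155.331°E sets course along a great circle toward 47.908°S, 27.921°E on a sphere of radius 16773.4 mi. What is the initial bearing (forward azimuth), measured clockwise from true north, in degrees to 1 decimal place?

214.8°

With φ₁ = -0.0648, φ₂ = -0.8362, Δλ = -2.2237 rad, the forward-azimuth formula gives
θ = atan2( sin Δλ cos φ₂ , cos φ₁ sin φ₂ − sin φ₁ cos φ₂ cos Δλ ) = atan2(-0.5324, -0.7669) = -145.23°.
Adding 360° brings this into [0°, 360°): 214.8°.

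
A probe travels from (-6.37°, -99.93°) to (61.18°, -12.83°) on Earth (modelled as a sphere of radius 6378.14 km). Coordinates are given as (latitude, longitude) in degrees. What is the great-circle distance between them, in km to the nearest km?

In radians: φ₁ = -0.1112, φ₂ = 1.0678, Δλ = 87.100° = 1.5202 rad.
cos c = sin φ₁ sin φ₂ + cos φ₁ cos φ₂ cos Δλ = (-0.1109)(0.8761) + (0.9938)(0.4821)(0.0506) = -0.07297,
so c = arccos(-0.07297) = 1.64383 rad.
Distance = R·c = 6378.14 × 1.6438 ≈ 10485 km.

10485 km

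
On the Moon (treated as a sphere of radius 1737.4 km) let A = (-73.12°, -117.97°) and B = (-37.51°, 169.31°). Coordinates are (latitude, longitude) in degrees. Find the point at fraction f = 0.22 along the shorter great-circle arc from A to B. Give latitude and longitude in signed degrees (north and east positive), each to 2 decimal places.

-69.43°, -150.34°

The central angle between A and B is δ = 0.8618 rad.
With f = 0.22, the slerp weights are sin((1−f)δ)/sin δ = 0.8204 and sin(fδ)/sin δ = 0.2483.
Weighted sum of the unit vectors: (0.8204)·(-0.1362,-0.2565,-0.9569) + (0.2483)·(-0.7795,0.1471,-0.6089) = (-0.3053, -0.1739, -0.9363).
Converting back: φ = atan2(z, √(x²+y²)) = -69.43°, λ = atan2(y, x) = -150.34°.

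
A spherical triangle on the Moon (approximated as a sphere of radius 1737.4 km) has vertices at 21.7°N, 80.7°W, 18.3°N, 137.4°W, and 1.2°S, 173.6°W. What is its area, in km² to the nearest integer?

Side lengths (central angles): a = 0.7084, b = 1.6256, c = 0.9268 rad; semiperimeter s = 1.6304.
By l'Huilier's theorem, tan(E/4) = √[tan(s/2) tan((s−a)/2) tan((s−b)/2) tan((s−c)/2)], giving spherical excess E = 0.0862 rad.
Area = E·R² = 0.0862 × (1737.4)² ≈ 260327 km².

260327 km²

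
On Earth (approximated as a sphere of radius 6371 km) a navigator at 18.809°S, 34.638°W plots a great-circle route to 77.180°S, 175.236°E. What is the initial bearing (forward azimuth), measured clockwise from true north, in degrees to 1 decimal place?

186.4°

Δλ = -150.126° = -2.6202 rad.
y = sin Δλ · cos φ₂ = (-0.4981)(0.2219) = -0.1105
x = cos φ₁ sin φ₂ − sin φ₁ cos φ₂ cos Δλ = (0.9466)(-0.9751) − (-0.3224)(0.2219)(-0.8671) = -0.9850
θ = atan2(y, x) = -173.60°; adding 360° gives 186.4°.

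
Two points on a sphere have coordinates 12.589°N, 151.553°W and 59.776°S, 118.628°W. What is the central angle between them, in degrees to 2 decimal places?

In radians: φ₁ = 0.2197, φ₂ = -1.0433, Δλ = 32.925° = 0.5746 rad.
Haversine: a = sin²(Δφ/2) + cos φ₁ cos φ₂ sin²(Δλ/2) = 0.3485 + (0.9760)(0.5034)(0.0803) = 0.38798.
Central angle c = 2·arcsin(√a) = 1.34483 rad.
So the angular separation is 77.05°.

77.05°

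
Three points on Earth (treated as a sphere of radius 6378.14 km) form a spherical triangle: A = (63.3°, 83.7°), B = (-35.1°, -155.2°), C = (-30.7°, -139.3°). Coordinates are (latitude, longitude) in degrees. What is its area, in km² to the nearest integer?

24363449 km²

Side lengths (central angles): a = 0.2450, b = 2.4019, c = 2.3512 rad; semiperimeter s = 2.4990.
By l'Huilier's theorem, tan(E/4) = √[tan(s/2) tan((s−a)/2) tan((s−b)/2) tan((s−c)/2)], giving spherical excess E = 0.5989 rad.
Area = E·R² = 0.5989 × (6378.14)² ≈ 24363449 km².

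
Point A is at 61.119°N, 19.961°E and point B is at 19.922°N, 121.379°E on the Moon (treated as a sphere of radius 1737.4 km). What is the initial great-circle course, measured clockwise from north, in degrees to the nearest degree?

70°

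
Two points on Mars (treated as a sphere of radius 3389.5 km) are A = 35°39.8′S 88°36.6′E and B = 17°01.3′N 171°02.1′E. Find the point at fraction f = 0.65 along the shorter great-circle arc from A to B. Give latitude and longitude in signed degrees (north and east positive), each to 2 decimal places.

-3.46°, 145.00°

The central angle between A and B is δ = 1.6391 rad.
With f = 0.65, the slerp weights are sin((1−f)δ)/sin δ = 0.5440 and sin(fδ)/sin δ = 0.8770.
Weighted sum of the unit vectors: (0.5440)·(0.0197,0.8122,-0.5830) + (0.8770)·(-0.9445,0.1490,0.2927) = (-0.8177, 0.5725, -0.0604).
Converting back: φ = atan2(z, √(x²+y²)) = -3.46°, λ = atan2(y, x) = 145.00°.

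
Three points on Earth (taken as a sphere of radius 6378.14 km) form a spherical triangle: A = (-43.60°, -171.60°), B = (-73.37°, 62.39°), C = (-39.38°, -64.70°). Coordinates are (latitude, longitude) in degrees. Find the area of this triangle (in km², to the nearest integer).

Side lengths (central angles): a = 1.0764, b = 1.2924, c = 1.0016 rad; semiperimeter s = 1.6852.
By l'Huilier's theorem, tan(E/4) = √[tan(s/2) tan((s−a)/2) tan((s−b)/2) tan((s−c)/2)], giving spherical excess E = 0.6265 rad.
Area = E·R² = 0.6265 × (6378.14)² ≈ 25487457 km².

25487457 km²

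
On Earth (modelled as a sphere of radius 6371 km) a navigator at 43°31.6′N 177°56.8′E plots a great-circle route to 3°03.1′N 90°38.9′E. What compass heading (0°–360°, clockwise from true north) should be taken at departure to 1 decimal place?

With φ₁ = 0.7597, φ₂ = 0.0533, Δλ = -1.5236 rad, the forward-azimuth formula gives
θ = atan2( sin Δλ cos φ₂ , cos φ₁ sin φ₂ − sin φ₁ cos φ₂ cos Δλ ) = atan2(-0.9975, 0.0062) = -89.64°.
Adding 360° brings this into [0°, 360°): 270.4°.

270.4°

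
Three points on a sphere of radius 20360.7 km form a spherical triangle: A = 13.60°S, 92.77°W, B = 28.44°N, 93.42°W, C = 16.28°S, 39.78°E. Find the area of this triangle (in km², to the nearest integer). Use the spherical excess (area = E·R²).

653819811 km²

Side lengths (central angles): a = 2.3621, b = 2.1712, c = 0.7338 rad; semiperimeter s = 2.6336.
By l'Huilier's theorem, tan(E/4) = √[tan(s/2) tan((s−a)/2) tan((s−b)/2) tan((s−c)/2)], giving spherical excess E = 1.5771 rad.
Area = E·R² = 1.5771 × (20360.7)² ≈ 653819811 km².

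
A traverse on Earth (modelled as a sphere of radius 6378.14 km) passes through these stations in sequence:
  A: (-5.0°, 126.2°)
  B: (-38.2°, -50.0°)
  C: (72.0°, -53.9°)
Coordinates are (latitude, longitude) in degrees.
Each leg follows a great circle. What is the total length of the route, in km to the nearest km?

27484 km

Leg A→B: central angle 2.3851 rad, distance 15212.5 km.
Leg B→C: central angle 1.9240 rad, distance 12271.2 km.
Total: 15212.5 + 12271.2 ≈ 27484 km.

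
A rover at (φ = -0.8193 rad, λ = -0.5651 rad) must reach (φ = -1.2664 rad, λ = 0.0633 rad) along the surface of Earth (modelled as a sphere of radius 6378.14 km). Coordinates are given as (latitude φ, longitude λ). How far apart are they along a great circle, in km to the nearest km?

3383 km

Let φ₁ = -0.8193 rad, φ₂ = -1.2664 rad, and Δλ = 0.6284 rad.
cos c = sin φ₁ sin φ₂ + cos φ₁ cos φ₂ cos Δλ = (-0.7307)(-0.9540) + (0.6827)(0.2997)(0.8090) = 0.86261,
so c = arccos(0.86261) = 0.53038 rad.
Distance = R·c = 6378.14 × 0.5304 ≈ 3383 km.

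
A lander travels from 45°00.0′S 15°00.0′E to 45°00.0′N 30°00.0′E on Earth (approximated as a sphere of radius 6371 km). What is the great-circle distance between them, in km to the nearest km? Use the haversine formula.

With latitudes φ₁ = -45.000°, φ₂ = 45.000° and longitude difference Δλ = 15.000°:
Haversine: a = sin²(Δφ/2) + cos φ₁ cos φ₂ sin²(Δλ/2) = 0.5000 + (0.7071)(0.7071)(0.0170) = 0.50852.
Central angle c = 2·arcsin(√a) = 1.58783 rad.
Distance = R·c = 6371 × 1.5878 ≈ 10116 km.

10116 km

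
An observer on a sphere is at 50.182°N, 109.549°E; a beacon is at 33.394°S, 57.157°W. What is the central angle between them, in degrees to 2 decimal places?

In radians: φ₁ = 0.8758, φ₂ = -0.5828, Δλ = -166.706° = -2.9096 rad.
Haversine: a = sin²(Δφ/2) + cos φ₁ cos φ₂ sin²(Δλ/2) = 0.4441 + (0.6404)(0.8349)(0.9866) = 0.97153.
Central angle c = 2·arcsin(√a) = 2.80249 rad.
So the angular separation is 160.57°.

160.57°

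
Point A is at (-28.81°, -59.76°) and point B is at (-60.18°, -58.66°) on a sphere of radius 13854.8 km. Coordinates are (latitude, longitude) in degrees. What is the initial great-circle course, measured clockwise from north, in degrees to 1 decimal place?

178.9°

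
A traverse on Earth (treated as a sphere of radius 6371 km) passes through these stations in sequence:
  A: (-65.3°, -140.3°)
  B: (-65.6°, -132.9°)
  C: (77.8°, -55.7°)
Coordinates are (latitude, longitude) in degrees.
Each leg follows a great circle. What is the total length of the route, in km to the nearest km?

17084 km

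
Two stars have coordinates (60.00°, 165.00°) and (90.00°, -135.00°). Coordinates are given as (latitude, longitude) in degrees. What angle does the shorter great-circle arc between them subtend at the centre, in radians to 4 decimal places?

0.5236 rad

In radians: φ₁ = 1.0472, φ₂ = 1.5708, Δλ = 60.000° = 1.0472 rad.
Haversine: a = sin²(Δφ/2) + cos φ₁ cos φ₂ sin²(Δλ/2) = 0.0670 + (0.5000)(0.0000)(0.2500) = 0.06699.
Central angle c = 2·arcsin(√a) = 0.52360 rad.
So the angular separation is 0.5236 rad.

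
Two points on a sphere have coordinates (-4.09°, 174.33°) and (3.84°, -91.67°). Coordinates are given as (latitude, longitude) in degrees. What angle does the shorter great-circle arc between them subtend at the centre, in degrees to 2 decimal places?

In radians: φ₁ = -0.0714, φ₂ = 0.0670, Δλ = 94.000° = 1.6406 rad.
cos c = sin φ₁ sin φ₂ + cos φ₁ cos φ₂ cos Δλ = (-0.0713)(0.0670) + (0.9975)(0.9978)(-0.0698) = -0.07420,
so c = arccos(-0.07420) = 1.64506 rad.
So the angular separation is 94.26°.

94.26°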